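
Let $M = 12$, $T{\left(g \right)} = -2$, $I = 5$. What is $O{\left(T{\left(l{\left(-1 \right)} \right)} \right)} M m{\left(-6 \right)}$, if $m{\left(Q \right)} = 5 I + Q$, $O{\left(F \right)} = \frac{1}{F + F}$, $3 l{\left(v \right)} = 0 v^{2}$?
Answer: $-57$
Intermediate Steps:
$l{\left(v \right)} = 0$ ($l{\left(v \right)} = \frac{0 v^{2}}{3} = \frac{1}{3} \cdot 0 = 0$)
$O{\left(F \right)} = \frac{1}{2 F}$
$m{\left(Q \right)} = 25 + Q$ ($m{\left(Q \right)} = 5 \cdot 5 + Q = 25 + Q$)
$O{\left(T{\left(l{\left(-1 \right)} \right)} \right)} M m{\left(-6 \right)} = \frac{1}{2 \left(-2\right)} 12 \left(25 - 6\right) = \frac{1}{2} \left(- \frac{1}{2}\right) 12 \cdot 19 = \left(- \frac{1}{4}\right) 12 \cdot 19 = \left(-3\right) 19 = -57$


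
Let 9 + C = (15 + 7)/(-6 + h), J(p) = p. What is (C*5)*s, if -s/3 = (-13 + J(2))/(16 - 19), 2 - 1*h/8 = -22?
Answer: 45430/93 ≈ 488.49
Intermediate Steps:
h = 192 (h = 16 - 8*(-22) = 16 + 176 = 192)
s = -11 (s = -3*(-13 + 2)/(16 - 19) = -(-33)/(-3) = -(-33)*(-1)/3 = -3*11/3 = -11)
C = -826/93 (C = -9 + (15 + 7)/(-6 + 192) = -9 + 22/186 = -9 + 22*(1/186) = -9 + 11/93 = -826/93 ≈ -8.8817)
(C*5)*s = -826/93*5*(-11) = -4130/93*(-11) = 45430/93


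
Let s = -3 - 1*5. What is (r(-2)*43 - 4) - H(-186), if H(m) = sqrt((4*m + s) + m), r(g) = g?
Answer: -90 - I*sqrt(938) ≈ -90.0 - 30.627*I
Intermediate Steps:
s = -8 (s = -3 - 5 = -8)
H(m) = sqrt(-8 + 5*m) (H(m) = sqrt((4*m - 8) + m) = sqrt((-8 + 4*m) + m) = sqrt(-8 + 5*m))
(r(-2)*43 - 4) - H(-186) = (-2*43 - 4) - sqrt(-8 + 5*(-186)) = (-86 - 4) - sqrt(-8 - 930) = -90 - sqrt(-938) = -90 - I*sqrt(938)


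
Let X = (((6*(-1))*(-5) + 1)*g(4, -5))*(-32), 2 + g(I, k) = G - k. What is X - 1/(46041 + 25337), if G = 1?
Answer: -283227905/71378 ≈ -3968.0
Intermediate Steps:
g(I, k) = -1 - k (g(I, k) = -2 + (1 - k) = -1 - k)
X = -3968 (X = (((6*(-1))*(-5) + 1)*(-1 - 1*(-5)))*(-32) = ((-6*(-5) + 1)*(-1 + 5))*(-32) = ((30 + 1)*4)*(-32) = (31*4)*(-32) = 124*(-32) = -3968)
X - 1/(46041 + 25337) = -3968 - 1/(46041 + 25337) = -3968 - 1/71378 = -283227905/71378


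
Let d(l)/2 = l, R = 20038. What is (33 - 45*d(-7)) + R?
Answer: 20701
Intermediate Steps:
d(l) = 2*l
(33 - 45*d(-7)) + R = (33 - 90*(-7)) + 20038 = (33 - 45*(-14)) + 20038 = (33 + 630) + 20038 = 663 + 20038 = 20701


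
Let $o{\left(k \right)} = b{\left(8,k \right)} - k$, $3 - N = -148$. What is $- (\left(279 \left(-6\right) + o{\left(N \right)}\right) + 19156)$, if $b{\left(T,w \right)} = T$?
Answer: $-17339$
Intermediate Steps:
$N = 151$ ($N = 3 - -148 = 3 + 148 = 151$)
$o{\left(k \right)} = 8 - k$
$- (\left(279 \left(-6\right) + o{\left(N \right)}\right) + 19156) = - (\left(279 \left(-6\right) + \left(8 - 151\right)\right) + 19156) = - (\left(-1674 + \left(8 - 151\right)\right) + 19156) = - (\left(-1674 - 143\right) + 19156) = - (-1817 + 19156) = \left(-1\right) 17339 = -17339$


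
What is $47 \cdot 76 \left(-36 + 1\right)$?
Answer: $-125020$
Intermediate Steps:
$47 \cdot 76 \left(-36 + 1\right) = 3572 \left(-35\right) = -125020$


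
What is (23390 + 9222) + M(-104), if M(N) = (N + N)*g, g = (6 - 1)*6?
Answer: 26372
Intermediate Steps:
g = 30 (g = 5*6 = 30)
M(N) = 60*N (M(N) = (N + N)*30 = (2*N)*30 = 60*N)
(23390 + 9222) + M(-104) = (23390 + 9222) + 60*(-104) = 32612 - 6240 = 26372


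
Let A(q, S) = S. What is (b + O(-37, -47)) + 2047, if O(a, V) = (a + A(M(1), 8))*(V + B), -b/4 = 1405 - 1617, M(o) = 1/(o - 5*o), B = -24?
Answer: 4954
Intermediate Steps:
M(o) = -1/(4*o) (M(o) = 1/(-4*o) = -1/(4*o))
b = 848 (b = -4*(1405 - 1617) = -4*(-212) = 848)
O(a, V) = (-24 + V)*(8 + a) (O(a, V) = (a + 8)*(V - 24) = (8 + a)*(-24 + V) = (-24 + V)*(8 + a))
(b + O(-37, -47)) + 2047 = (848 + (-192 - 24*(-37) + 8*(-47) - 47*(-37))) + 2047 = (848 + (-192 + 888 - 376 + 1739)) + 2047 = (848 + 2059) + 2047 = 2907 + 2047 = 4954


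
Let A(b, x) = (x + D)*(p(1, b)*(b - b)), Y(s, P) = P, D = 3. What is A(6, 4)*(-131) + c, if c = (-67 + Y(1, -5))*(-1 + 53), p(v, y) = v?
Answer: -3744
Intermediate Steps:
A(b, x) = 0 (A(b, x) = (x + 3)*(1*(b - b)) = (3 + x)*(1*0) = (3 + x)*0 = 0)
c = -3744 (c = (-67 - 5)*(-1 + 53) = -72*52 = -3744)
A(6, 4)*(-131) + c = 0*(-131) - 3744 = 0 - 3744 = -3744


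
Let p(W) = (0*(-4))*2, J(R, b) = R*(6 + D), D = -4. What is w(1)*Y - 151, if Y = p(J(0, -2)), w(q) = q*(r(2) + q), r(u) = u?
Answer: -151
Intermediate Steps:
J(R, b) = 2*R (J(R, b) = R*(6 - 4) = R*2 = 2*R)
p(W) = 0 (p(W) = 0*2 = 0)
w(q) = q*(2 + q)
Y = 0
w(1)*Y - 151 = (1*(2 + 1))*0 - 151 = (1*3)*0 - 151 = 3*0 - 151 = 0 - 151 = -151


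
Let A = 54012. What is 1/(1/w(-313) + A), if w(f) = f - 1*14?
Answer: 327/17661923 ≈ 1.8514e-5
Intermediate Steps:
w(f) = -14 + f (w(f) = f - 14 = -14 + f)
1/(1/w(-313) + A) = 1/(1/(-14 - 313) + 54012) = 1/(1/(-327) + 54012) = 1/(-1/327 + 54012) = 1/(17661923/327) = 327/17661923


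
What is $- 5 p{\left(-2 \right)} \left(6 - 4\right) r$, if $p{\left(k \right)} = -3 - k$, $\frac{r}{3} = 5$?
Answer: $150$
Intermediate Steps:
$r = 15$ ($r = 3 \cdot 5 = 15$)
$- 5 p{\left(-2 \right)} \left(6 - 4\right) r = - 5 \left(-3 - -2\right) \left(6 - 4\right) 15 = - 5 \left(-3 + 2\right) 2 \cdot 15 = - 5 \left(\left(-1\right) 2\right) 15 = \left(-5\right) \left(-2\right) 15 = 10 \cdot 15 = 150$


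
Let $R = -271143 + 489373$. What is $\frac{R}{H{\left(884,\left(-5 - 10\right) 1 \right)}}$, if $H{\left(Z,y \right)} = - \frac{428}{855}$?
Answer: $- \frac{93293325}{214} \approx -4.3595 \cdot 10^{5}$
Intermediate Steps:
$R = 218230$
$H{\left(Z,y \right)} = - \frac{428}{855}$ ($H{\left(Z,y \right)} = \left(-428\right) \frac{1}{855} = - \frac{428}{855}$)
$\frac{R}{H{\left(884,\left(-5 - 10\right) 1 \right)}} = \frac{218230}{- \frac{428}{855}} = 218230 \left(- \frac{855}{428}\right) = - \frac{93293325}{214}$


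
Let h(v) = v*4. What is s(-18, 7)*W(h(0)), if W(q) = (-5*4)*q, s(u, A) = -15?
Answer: 0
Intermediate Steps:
h(v) = 4*v
W(q) = -20*q
s(-18, 7)*W(h(0)) = -(-300)*4*0 = -(-300)*0 = -15*0 = 0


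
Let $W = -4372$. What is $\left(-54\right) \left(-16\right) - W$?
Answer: $5236$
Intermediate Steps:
$\left(-54\right) \left(-16\right) - W = \left(-54\right) \left(-16\right) - -4372 = 864 + 4372 = 5236$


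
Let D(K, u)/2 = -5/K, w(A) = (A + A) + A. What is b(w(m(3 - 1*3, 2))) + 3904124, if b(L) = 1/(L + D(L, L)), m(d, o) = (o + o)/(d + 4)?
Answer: 3904121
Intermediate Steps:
m(d, o) = 2*o/(4 + d) (m(d, o) = (2*o)/(4 + d) = 2*o/(4 + d))
w(A) = 3*A (w(A) = 2*A + A = 3*A)
D(K, u) = -10/K (D(K, u) = 2*(-5/K) = -10/K)
b(L) = 1/(L - 10/L)
b(w(m(3 - 1*3, 2))) + 3904124 = (3*(2*2/(4 + (3 - 1*3))))/(-10 + (3*(2*2/(4 + (3 - 1*3))))**2) + 3904124 = (3*(2*2/(4 + (3 - 3))))/(-10 + (3*(2*2/(4 + (3 - 3))))**2) + 3904124 = (3*(2*2/(4 + 0)))/(-10 + (3*(2*2/(4 + 0)))**2) + 3904124 = (3*(2*2/4))/(-10 + (3*(2*2/4))**2) + 3904124 = (3*(2*2*(1/4)))/(-10 + (3*(2*2*(1/4)))**2) + 3904124 = (3*1)/(-10 + (3*1)**2) + 3904124 = 3/(-10 + 3**2) + 3904124 = 3/(-10 + 9) + 3904124 = 3/(-1) + 3904124 = 3*(-1) + 3904124 = -3 + 3904124 = 3904121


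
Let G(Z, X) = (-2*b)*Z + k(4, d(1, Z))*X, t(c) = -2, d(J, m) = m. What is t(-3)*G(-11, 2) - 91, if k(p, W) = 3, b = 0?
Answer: -103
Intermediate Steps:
G(Z, X) = 3*X (G(Z, X) = (-2*0)*Z + 3*X = 0*Z + 3*X = 0 + 3*X = 3*X)
t(-3)*G(-11, 2) - 91 = -6*2 - 91 = -2*6 - 91 = -12 - 91 = -103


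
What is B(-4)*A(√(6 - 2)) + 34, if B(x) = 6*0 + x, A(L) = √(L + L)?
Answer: 26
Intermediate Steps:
A(L) = √2*√L (A(L) = √(2*L) = √2*√L)
B(x) = x (B(x) = 0 + x = x)
B(-4)*A(√(6 - 2)) + 34 = -4*√2*√(√(6 - 2)) + 34 = -4*√2*√(√4) + 34 = -4*√2*√2 + 34 = -4*2 + 34 = -8 + 34 = 26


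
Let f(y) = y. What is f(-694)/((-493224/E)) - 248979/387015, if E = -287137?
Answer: -12874078783411/31814181060 ≈ -404.66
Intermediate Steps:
f(-694)/((-493224/E)) - 248979/387015 = -694/((-493224/(-287137))) - 248979/387015 = -694/((-493224*(-1/287137))) - 248979*1/387015 = -694/493224/287137 - 82993/129005 = -694*287137/493224 - 82993/129005 = -99636539/246612 - 82993/129005 = -12874078783411/31814181060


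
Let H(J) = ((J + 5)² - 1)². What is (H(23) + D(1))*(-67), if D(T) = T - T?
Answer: -41076963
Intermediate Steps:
D(T) = 0
H(J) = (-1 + (5 + J)²)² (H(J) = ((5 + J)² - 1)² = (-1 + (5 + J)²)²)
(H(23) + D(1))*(-67) = ((-1 + (5 + 23)²)² + 0)*(-67) = ((-1 + 28²)² + 0)*(-67) = ((-1 + 784)² + 0)*(-67) = (783² + 0)*(-67) = (613089 + 0)*(-67) = 613089*(-67) = -41076963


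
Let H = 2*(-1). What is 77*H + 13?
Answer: -141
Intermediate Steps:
H = -2
77*H + 13 = 77*(-2) + 13 = -154 + 13 = -141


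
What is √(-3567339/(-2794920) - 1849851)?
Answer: I*√401395695731103570/465820 ≈ 1360.1*I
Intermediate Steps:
√(-3567339/(-2794920) - 1849851) = √(-3567339*(-1/2794920) - 1849851) = √(1189113/931640 - 1849851) = √(-1723393996527/931640) = I*√401395695731103570/465820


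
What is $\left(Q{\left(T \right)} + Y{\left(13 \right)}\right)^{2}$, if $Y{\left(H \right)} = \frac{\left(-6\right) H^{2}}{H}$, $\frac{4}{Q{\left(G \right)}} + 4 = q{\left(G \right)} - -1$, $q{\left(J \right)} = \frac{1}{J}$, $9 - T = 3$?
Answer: $\frac{1822500}{289} \approx 6306.2$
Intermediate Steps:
$T = 6$ ($T = 9 - 3 = 6$)
$Q{\left(G \right)} = \frac{4}{-3 + \frac{1}{G}}$ ($Q{\left(G \right)} = \frac{4}{-4 + \left(\frac{1}{G} - -1\right)} = \frac{4}{-4 + \left(\frac{1}{G} + 1\right)} = \frac{4}{-4 + \left(1 + \frac{1}{G}\right)} = \frac{4}{-3 + \frac{1}{G}}$)
$Y{\left(H \right)} = - 6 H$
$\left(Q{\left(T \right)} + Y{\left(13 \right)}\right)^{2} = \left(\left(-4\right) 6 \frac{1}{-1 + 3 \cdot 6} - 78\right)^{2} = \left(\left(-4\right) 6 \frac{1}{-1 + 18} - 78\right)^{2} = \left(\left(-4\right) 6 \cdot \frac{1}{17} - 78\right)^{2} = \left(- \frac{24}{17} - 78\right)^{2} = \left(- \frac{1350}{17}\right)^{2} = \frac{1822500}{289}$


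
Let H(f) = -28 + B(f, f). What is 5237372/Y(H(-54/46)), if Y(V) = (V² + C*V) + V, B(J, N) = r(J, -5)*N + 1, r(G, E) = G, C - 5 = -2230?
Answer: 366407854463/4032484425 ≈ 90.864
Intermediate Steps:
C = -2225 (C = 5 - 2230 = -2225)
B(J, N) = 1 + J*N (B(J, N) = J*N + 1 = 1 + J*N)
H(f) = -27 + f² (H(f) = -28 + (1 + f*f) = -28 + (1 + f²) = -27 + f²)
Y(V) = V² - 2224*V (Y(V) = (V² - 2225*V) + V = V² - 2224*V)
5237372/Y(H(-54/46)) = 5237372/(((-27 + (-54/46)²)*(-2224 + (-27 + (-54/46)²)))) = 5237372/(((-27 + (-54*1/46)²)*(-2224 + (-27 + (-54*1/46)²)))) = 5237372/(((-27 + (-27/23)²)*(-2224 + (-27 + (-27/23)²)))) = 5237372/(((-27 + 729/529)*(-2224 + (-27 + 729/529)))) = 5237372/((-13554*(-2224 - 13554/529)/529)) = 5237372/((-13554/529*(-1190050/529))) = 5237372/(16129937700/279841) = 5237372*(279841/16129937700) = 366407854463/4032484425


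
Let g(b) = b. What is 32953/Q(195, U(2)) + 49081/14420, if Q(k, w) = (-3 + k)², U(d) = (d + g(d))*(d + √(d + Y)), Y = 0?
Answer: 571126061/132894720 ≈ 4.2976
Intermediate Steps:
U(d) = 2*d*(d + √d) (U(d) = (d + d)*(d + √(d + 0)) = (2*d)*(d + √d) = 2*d*(d + √d))
32953/Q(195, U(2)) + 49081/14420 = 32953/((-3 + 195)²) + 49081/14420 = 32953/(192²) + 49081*(1/14420) = 32953/36864 + 49081/14420 = 571126061/132894720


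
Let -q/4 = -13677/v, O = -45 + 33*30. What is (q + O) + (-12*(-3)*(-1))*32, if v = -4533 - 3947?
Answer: -452517/2120 ≈ -213.45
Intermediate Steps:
O = 945 (O = -45 + 990 = 945)
v = -8480
q = -13677/2120 (q = -(-54708)/(-8480) = -(-54708)*(-1)/8480 = -4*13677/8480 = -13677/2120 ≈ -6.4514)
(q + O) + (-12*(-3)*(-1))*32 = (-13677/2120 + 945) + (-12*(-3)*(-1))*32 = 1989723/2120 + (36*(-1))*32 = 1989723/2120 - 36*32 = 1989723/2120 - 1152 = -452517/2120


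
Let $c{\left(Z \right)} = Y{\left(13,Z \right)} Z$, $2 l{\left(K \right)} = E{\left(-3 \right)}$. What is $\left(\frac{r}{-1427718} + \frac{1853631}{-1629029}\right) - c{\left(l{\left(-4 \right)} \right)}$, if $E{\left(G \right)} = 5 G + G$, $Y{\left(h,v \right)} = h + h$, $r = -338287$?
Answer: $\frac{542140419031613}{2325794025822} \approx 233.1$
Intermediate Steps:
$Y{\left(h,v \right)} = 2 h$
$E{\left(G \right)} = 6 G$
$l{\left(K \right)} = -9$ ($l{\left(K \right)} = \frac{6 \left(-3\right)}{2} = \frac{1}{2} \left(-18\right) = -9$)
$c{\left(Z \right)} = 26 Z$ ($c{\left(Z \right)} = 2 \cdot 13 Z = 26 Z$)
$\left(\frac{r}{-1427718} + \frac{1853631}{-1629029}\right) - c{\left(l{\left(-4 \right)} \right)} = \left(- \frac{338287}{-1427718} + \frac{1853631}{-1629029}\right) - 26 \left(-9\right) = \left(\left(-338287\right) \left(- \frac{1}{1427718}\right) + 1853631 \left(- \frac{1}{1629029}\right)\right) - -234 = \left(\frac{338287}{1427718} - \frac{1853631}{1629029}\right) + 234 = - \frac{2095383010735}{2325794025822} + 234 = \frac{542140419031613}{2325794025822}$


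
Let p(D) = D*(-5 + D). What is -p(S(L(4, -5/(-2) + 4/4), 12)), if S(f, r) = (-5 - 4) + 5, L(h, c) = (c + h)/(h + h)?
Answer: -36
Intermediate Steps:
L(h, c) = (c + h)/(2*h) (L(h, c) = (c + h)/((2*h)) = (c + h)*(1/(2*h)) = (c + h)/(2*h))
S(f, r) = -4 (S(f, r) = -9 + 5 = -4)
-p(S(L(4, -5/(-2) + 4/4), 12)) = -(-4)*(-5 - 4) = -(-4)*(-9) = -1*36 = -36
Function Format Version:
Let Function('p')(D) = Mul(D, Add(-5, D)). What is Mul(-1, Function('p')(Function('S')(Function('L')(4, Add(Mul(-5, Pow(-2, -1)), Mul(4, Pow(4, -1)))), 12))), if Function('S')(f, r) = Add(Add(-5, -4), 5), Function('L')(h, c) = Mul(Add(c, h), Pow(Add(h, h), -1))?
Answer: -36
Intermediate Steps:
Function('L')(h, c) = Mul(Rational(1, 2), Pow(h, -1), Add(c, h)) (Function('L')(h, c) = Mul(Add(c, h), Pow(Mul(2, h), -1)) = Mul(Add(c, h), Mul(Rational(1, 2), Pow(h, -1))) = Mul(Rational(1, 2), Pow(h, -1), Add(c, h)))
Function('S')(f, r) = -4 (Function('S')(f, r) = Add(-9, 5) = -4)
Mul(-1, Function('p')(Function('S')(Function('L')(4, Add(Mul(-5, Pow(-2, -1)), Mul(4, Pow(4, -1)))), 12))) = Mul(-1, Mul(-4, Add(-5, -4))) = Mul(-1, Mul(-4, -9)) = Mul(-1, 36) = -36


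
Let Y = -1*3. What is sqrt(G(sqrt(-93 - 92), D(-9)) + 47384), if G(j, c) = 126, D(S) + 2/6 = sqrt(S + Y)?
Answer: sqrt(47510) ≈ 217.97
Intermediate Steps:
Y = -3
D(S) = -1/3 + sqrt(-3 + S) (D(S) = -1/3 + sqrt(S - 3) = -1/3 + sqrt(-3 + S))
sqrt(G(sqrt(-93 - 92), D(-9)) + 47384) = sqrt(126 + 47384) = sqrt(47510)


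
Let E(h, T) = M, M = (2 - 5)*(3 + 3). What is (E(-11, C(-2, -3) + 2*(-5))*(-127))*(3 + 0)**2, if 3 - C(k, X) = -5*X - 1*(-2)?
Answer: 20574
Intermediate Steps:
C(k, X) = 1 + 5*X (C(k, X) = 3 - (-5*X - 1*(-2)) = 3 - (-5*X + 2) = 3 - (2 - 5*X) = 3 + (-2 + 5*X) = 1 + 5*X)
M = -18 (M = -3*6 = -18)
E(h, T) = -18
(E(-11, C(-2, -3) + 2*(-5))*(-127))*(3 + 0)**2 = (-18*(-127))*(3 + 0)**2 = 2286*3**2 = 2286*9 = 20574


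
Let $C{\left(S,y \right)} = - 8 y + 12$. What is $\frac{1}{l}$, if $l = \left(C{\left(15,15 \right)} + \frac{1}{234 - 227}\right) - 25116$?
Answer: $- \frac{7}{176567} \approx -3.9645 \cdot 10^{-5}$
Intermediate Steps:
$C{\left(S,y \right)} = 12 - 8 y$
$l = - \frac{176567}{7}$ ($l = \left(\left(12 - 120\right) + \frac{1}{234 - 227}\right) - 25116 = \left(\left(12 - 120\right) + \frac{1}{7}\right) - 25116 = \left(-108 + \frac{1}{7}\right) - 25116 = - \frac{755}{7} - 25116 = - \frac{176567}{7} \approx -25224.0$)
$\frac{1}{l} = \frac{1}{- \frac{176567}{7}} = - \frac{7}{176567}$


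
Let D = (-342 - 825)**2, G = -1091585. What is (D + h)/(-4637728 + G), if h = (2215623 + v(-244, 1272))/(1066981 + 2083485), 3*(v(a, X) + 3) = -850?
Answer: -338730568864/1425000458673 ≈ -0.23771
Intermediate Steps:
D = 1361889 (D = (-1167)**2 = 1361889)
v(a, X) = -859/3 (v(a, X) = -3 + (1/3)*(-850) = -3 - 850/3 = -859/3)
h = 174895/248721 (h = (2215623 - 859/3)/(1066981 + 2083485) = (6646010/3)/3150466 = (6646010/3)*(1/3150466) = 174895/248721 ≈ 0.70318)
(D + h)/(-4637728 + G) = (1361889 + 174895/248721)/(-4637728 - 1091585) = (338730568864/248721)/(-5729313) = (338730568864/248721)*(-1/5729313) = -338730568864/1425000458673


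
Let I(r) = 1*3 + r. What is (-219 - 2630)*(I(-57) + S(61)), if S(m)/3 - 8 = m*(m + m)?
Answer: -63521304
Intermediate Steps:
S(m) = 24 + 6*m**2 (S(m) = 24 + 3*(m*(m + m)) = 24 + 3*(m*(2*m)) = 24 + 3*(2*m**2) = 24 + 6*m**2)
I(r) = 3 + r
(-219 - 2630)*(I(-57) + S(61)) = (-219 - 2630)*((3 - 57) + (24 + 6*61**2)) = -2849*(-54 + (24 + 6*3721)) = -2849*(-54 + (24 + 22326)) = -2849*(-54 + 22350) = -2849*22296 = -63521304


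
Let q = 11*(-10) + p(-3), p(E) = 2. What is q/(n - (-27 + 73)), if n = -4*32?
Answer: 18/29 ≈ 0.62069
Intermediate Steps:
n = -128
q = -108 (q = 11*(-10) + 2 = -110 + 2 = -108)
q/(n - (-27 + 73)) = -108/(-128 - (-27 + 73)) = -108/(-128 - 1*46) = -108/(-128 - 46) = -108/(-174) = -108*(-1/174) = 18/29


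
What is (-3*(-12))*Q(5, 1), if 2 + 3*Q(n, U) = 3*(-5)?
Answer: -204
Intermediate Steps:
Q(n, U) = -17/3 (Q(n, U) = -⅔ + (3*(-5))/3 = -⅔ + (⅓)*(-15) = -⅔ - 5 = -17/3)
(-3*(-12))*Q(5, 1) = -3*(-12)*(-17/3) = 36*(-17/3) = -204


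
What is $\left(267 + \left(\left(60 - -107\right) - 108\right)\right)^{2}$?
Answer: $106276$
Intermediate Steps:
$\left(267 + \left(\left(60 - -107\right) - 108\right)\right)^{2} = \left(267 + \left(\left(60 + 107\right) - 108\right)\right)^{2} = \left(267 + \left(167 - 108\right)\right)^{2} = \left(267 + 59\right)^{2} = 326^{2} = 106276$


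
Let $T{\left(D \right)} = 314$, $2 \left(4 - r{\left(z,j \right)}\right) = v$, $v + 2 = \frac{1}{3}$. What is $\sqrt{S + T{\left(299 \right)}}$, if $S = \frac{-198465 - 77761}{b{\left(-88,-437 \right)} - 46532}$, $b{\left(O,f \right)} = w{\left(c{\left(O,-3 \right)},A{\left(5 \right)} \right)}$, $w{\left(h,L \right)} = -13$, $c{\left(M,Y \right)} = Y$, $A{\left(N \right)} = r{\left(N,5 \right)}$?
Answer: $\frac{2 \sqrt{173279541255}}{46545} \approx 17.887$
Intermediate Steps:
$v = - \frac{5}{3}$ ($v = -2 + \frac{1}{3} = - \frac{5}{3} \approx -1.6667$)
$r{\left(z,j \right)} = \frac{29}{6}$ ($r{\left(z,j \right)} = 4 - - \frac{5}{6} = 4 + \frac{5}{6} = \frac{29}{6}$)
$A{\left(N \right)} = \frac{29}{6}$
$b{\left(O,f \right)} = -13$
$S = \frac{276226}{46545}$ ($S = \frac{-198465 - 77761}{-13 - 46532} = - \frac{276226}{-46545} = \left(-276226\right) \left(- \frac{1}{46545}\right) = \frac{276226}{46545} \approx 5.9346$)
$\sqrt{S + T{\left(299 \right)}} = \sqrt{\frac{276226}{46545} + 314} = \sqrt{\frac{14891356}{46545}} = \frac{2 \sqrt{173279541255}}{46545}$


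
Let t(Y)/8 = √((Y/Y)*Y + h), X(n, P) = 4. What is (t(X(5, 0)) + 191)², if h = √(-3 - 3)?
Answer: (191 + 8*√(4 + I*√6))² ≈ 43107.0 + 1952.3*I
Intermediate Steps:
h = I*√6 (h = √(-6) = I*√6 ≈ 2.4495*I)
t(Y) = 8*√(Y + I*√6) (t(Y) = 8*√((Y/Y)*Y + I*√6) = 8*√(1*Y + I*√6) = 8*√(Y + I*√6))
(t(X(5, 0)) + 191)² = (8*√(4 + I*√6) + 191)² = (191 + 8*√(4 + I*√6))²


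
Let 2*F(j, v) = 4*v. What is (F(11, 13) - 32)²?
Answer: 36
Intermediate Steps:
F(j, v) = 2*v (F(j, v) = (4*v)/2 = 2*v)
(F(11, 13) - 32)² = (2*13 - 32)² = (26 - 32)² = (-6)² = 36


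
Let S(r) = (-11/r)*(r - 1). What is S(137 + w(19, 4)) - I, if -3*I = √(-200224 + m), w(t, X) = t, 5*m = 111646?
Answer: -1705/156 + I*√4447370/15 ≈ -10.929 + 140.59*I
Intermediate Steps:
m = 111646/5 (m = (⅕)*111646 = 111646/5 ≈ 22329.)
S(r) = -11*(-1 + r)/r (S(r) = (-11/r)*(-1 + r) = -11*(-1 + r)/r)
I = -I*√4447370/15 (I = -√(-200224 + 111646/5)/3 = -I*√4447370/15 ≈ -140.59*I)
S(137 + w(19, 4)) - I = (-11 + 11/(137 + 19)) - (-1)*I*√4447370/15 = (-11 + 11/156) + I*√4447370/15 = -1705/156 + I*√4447370/15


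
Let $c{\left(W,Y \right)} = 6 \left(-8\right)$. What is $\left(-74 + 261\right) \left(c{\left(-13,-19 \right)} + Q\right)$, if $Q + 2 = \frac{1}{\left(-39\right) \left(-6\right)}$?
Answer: $- \frac{2187713}{234} \approx -9349.2$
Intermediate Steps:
$c{\left(W,Y \right)} = -48$
$Q = - \frac{467}{234}$ ($Q = -2 + \frac{1}{\left(-39\right) \left(-6\right)} = -2 + \frac{1}{234} = - \frac{467}{234} \approx -1.9957$)
$\left(-74 + 261\right) \left(c{\left(-13,-19 \right)} + Q\right) = \left(-74 + 261\right) \left(-48 - \frac{467}{234}\right) = 187 \left(- \frac{11699}{234}\right) = - \frac{2187713}{234}$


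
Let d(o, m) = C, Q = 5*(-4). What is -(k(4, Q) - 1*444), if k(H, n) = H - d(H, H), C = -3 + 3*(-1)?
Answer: 434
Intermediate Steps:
Q = -20
C = -6 (C = -3 - 3 = -6)
d(o, m) = -6
k(H, n) = 6 + H (k(H, n) = H - 1*(-6) = H + 6 = 6 + H)
-(k(4, Q) - 1*444) = -((6 + 4) - 1*444) = -(10 - 444) = -1*(-434) = 434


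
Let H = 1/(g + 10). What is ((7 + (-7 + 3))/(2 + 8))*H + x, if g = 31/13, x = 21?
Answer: 33849/1610 ≈ 21.024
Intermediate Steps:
g = 31/13 (g = 31*(1/13) = 31/13 ≈ 2.3846)
H = 13/161 (H = 1/(31/13 + 10) = 1/(161/13) = 13/161 ≈ 0.080745)
((7 + (-7 + 3))/(2 + 8))*H + x = ((7 + (-7 + 3))/(2 + 8))*(13/161) + 21 = ((7 - 4)/10)*(13/161) + 21 = (3*(⅒))*(13/161) + 21 = (3/10)*(13/161) + 21 = 39/1610 + 21 = 33849/1610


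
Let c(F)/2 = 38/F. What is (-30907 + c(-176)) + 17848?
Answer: -574615/44 ≈ -13059.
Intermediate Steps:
c(F) = 76/F (c(F) = 2*(38/F) = 76/F)
(-30907 + c(-176)) + 17848 = (-30907 + 76/(-176)) + 17848 = (-30907 + 76*(-1/176)) + 17848 = (-30907 - 19/44) + 17848 = -1359927/44 + 17848 = -574615/44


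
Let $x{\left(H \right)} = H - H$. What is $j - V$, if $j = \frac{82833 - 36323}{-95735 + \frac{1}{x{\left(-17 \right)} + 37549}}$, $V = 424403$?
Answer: $- \frac{762812961003066}{1797376757} \approx -4.244 \cdot 10^{5}$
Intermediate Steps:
$x{\left(H \right)} = 0$
$j = - \frac{873201995}{1797376757}$ ($j = \frac{82833 - 36323}{-95735 + \frac{1}{0 + 37549}} = \frac{46510}{-95735 + \frac{1}{37549}} = \frac{46510}{- \frac{3594753514}{37549}} = 46510 \left(- \frac{37549}{3594753514}\right) = - \frac{873201995}{1797376757} \approx -0.48582$)
$j - V = - \frac{873201995}{1797376757} - 424403 = - \frac{762812961003066}{1797376757}$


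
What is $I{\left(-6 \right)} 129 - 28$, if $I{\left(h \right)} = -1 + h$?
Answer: $-931$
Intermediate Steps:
$I{\left(-6 \right)} 129 - 28 = \left(-1 - 6\right) 129 - 28 = \left(-7\right) 129 - 28 = -903 - 28 = -931$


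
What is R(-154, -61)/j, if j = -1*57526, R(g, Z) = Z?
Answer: 61/57526 ≈ 0.0010604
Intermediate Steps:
j = -57526
R(-154, -61)/j = -61/(-57526) = -61*(-1/57526) = 61/57526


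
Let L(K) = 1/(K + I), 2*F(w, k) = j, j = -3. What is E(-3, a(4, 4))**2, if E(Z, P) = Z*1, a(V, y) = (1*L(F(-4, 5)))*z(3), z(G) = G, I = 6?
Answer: 9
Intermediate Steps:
F(w, k) = -3/2 (F(w, k) = (1/2)*(-3) = -3/2)
L(K) = 1/(6 + K) (L(K) = 1/(K + 6) = 1/(6 + K))
a(V, y) = 2/3 (a(V, y) = (1/(6 - 3/2))*3 = (1/(9/2))*3 = (1*(2/9))*3 = (2/9)*3 = 2/3)
E(Z, P) = Z
E(-3, a(4, 4))**2 = (-3)**2 = 9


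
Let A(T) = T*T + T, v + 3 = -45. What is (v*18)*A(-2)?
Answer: -1728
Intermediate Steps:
v = -48 (v = -3 - 45 = -48)
A(T) = T + T² (A(T) = T² + T = T + T²)
(v*18)*A(-2) = (-48*18)*(-2*(1 - 2)) = -(-1728)*(-1) = -864*2 = -1728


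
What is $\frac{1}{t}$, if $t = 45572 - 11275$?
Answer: $\frac{1}{34297} \approx 2.9157 \cdot 10^{-5}$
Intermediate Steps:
$t = 34297$ ($t = 45572 - 11275 = 34297$)
$\frac{1}{t} = \frac{1}{34297}$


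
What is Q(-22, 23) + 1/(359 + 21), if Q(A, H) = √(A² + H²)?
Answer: 1/380 + √1013 ≈ 31.830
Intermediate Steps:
Q(-22, 23) + 1/(359 + 21) = √((-22)² + 23²) + 1/(359 + 21) = √(484 + 529) + 1/380 = √1013 + 1/380 = 1/380 + √1013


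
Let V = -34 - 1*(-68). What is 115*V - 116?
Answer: 3794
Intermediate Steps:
V = 34 (V = -34 + 68 = 34)
115*V - 116 = 115*34 - 116 = 3910 - 116 = 3794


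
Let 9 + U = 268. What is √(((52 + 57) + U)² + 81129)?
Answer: √216553 ≈ 465.35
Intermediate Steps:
U = 259 (U = -9 + 268 = 259)
√(((52 + 57) + U)² + 81129) = √(((52 + 57) + 259)² + 81129) = √((109 + 259)² + 81129) = √(368² + 81129) = √(135424 + 81129) = √216553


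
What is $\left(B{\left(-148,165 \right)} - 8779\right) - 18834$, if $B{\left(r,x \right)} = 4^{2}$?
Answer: $-27597$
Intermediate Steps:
$B{\left(r,x \right)} = 16$
$\left(B{\left(-148,165 \right)} - 8779\right) - 18834 = \left(16 - 8779\right) - 18834 = -8763 - 18834 = -27597$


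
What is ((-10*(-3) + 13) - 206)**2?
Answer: 26569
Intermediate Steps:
((-10*(-3) + 13) - 206)**2 = ((30 + 13) - 206)**2 = (43 - 206)**2 = (-163)**2 = 26569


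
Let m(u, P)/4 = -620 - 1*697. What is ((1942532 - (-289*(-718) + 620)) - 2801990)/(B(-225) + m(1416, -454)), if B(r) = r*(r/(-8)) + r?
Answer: 2846880/31523 ≈ 90.311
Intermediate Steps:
B(r) = r - r**2/8 (B(r) = r*(r*(-1/8)) + r = r*(-r/8) + r = -r**2/8 + r = r - r**2/8)
m(u, P) = -5268 (m(u, P) = 4*(-620 - 1*697) = 4*(-620 - 697) = 4*(-1317) = -5268)
((1942532 - (-289*(-718) + 620)) - 2801990)/(B(-225) + m(1416, -454)) = ((1942532 - (-289*(-718) + 620)) - 2801990)/((1/8)*(-225)*(8 - 1*(-225)) - 5268) = ((1942532 - (207502 + 620)) - 2801990)/((1/8)*(-225)*(8 + 225) - 5268) = ((1942532 - 1*208122) - 2801990)/((1/8)*(-225)*233 - 5268) = ((1942532 - 208122) - 2801990)/(-52425/8 - 5268) = (1734410 - 2801990)/(-94569/8) = -1067580*(-8/94569) = 2846880/31523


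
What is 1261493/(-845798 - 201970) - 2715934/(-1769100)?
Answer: 51163455751/154467197400 ≈ 0.33123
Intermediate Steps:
1261493/(-845798 - 201970) - 2715934/(-1769100) = 1261493/(-1047768) - 2715934*(-1/1769100) = 1261493*(-1/1047768) + 1357967/884550 = -1261493/1047768 + 1357967/884550 = 51163455751/154467197400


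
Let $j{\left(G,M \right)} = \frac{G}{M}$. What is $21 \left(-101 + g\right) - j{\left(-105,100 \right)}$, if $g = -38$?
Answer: $- \frac{58359}{20} \approx -2917.9$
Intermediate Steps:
$21 \left(-101 + g\right) - j{\left(-105,100 \right)} = 21 \left(-101 - 38\right) - - \frac{105}{100} = 21 \left(-139\right) - \left(-105\right) \frac{1}{100} = -2919 - - \frac{21}{20} = -2919 + \frac{21}{20} = - \frac{58359}{20}$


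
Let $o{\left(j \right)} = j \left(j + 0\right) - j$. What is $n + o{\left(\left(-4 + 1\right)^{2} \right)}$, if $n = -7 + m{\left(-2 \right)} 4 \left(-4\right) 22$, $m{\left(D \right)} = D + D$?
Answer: $1473$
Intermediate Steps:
$m{\left(D \right)} = 2 D$
$o{\left(j \right)} = j^{2} - j$ ($o{\left(j \right)} = j j - j = j^{2} - j$)
$n = 1401$ ($n = -7 + 2 \left(-2\right) 4 \left(-4\right) 22 = -7 + \left(-4\right) 4 \left(-4\right) 22 = -7 + \left(-16\right) \left(-4\right) 22 = -7 + 64 \cdot 22 = -7 + 1408 = 1401$)
$n + o{\left(\left(-4 + 1\right)^{2} \right)} = 1401 + \left(-4 + 1\right)^{2} \left(-1 + \left(-4 + 1\right)^{2}\right) = 1401 + \left(-3\right)^{2} \left(-1 + \left(-3\right)^{2}\right) = 1401 + 9 \left(-1 + 9\right) = 1401 + 9 \cdot 8 = 1401 + 72 = 1473$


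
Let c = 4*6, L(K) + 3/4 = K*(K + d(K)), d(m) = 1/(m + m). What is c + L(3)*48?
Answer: 444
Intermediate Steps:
d(m) = 1/(2*m)
L(K) = -¾ + K*(K + 1/(2*K))
c = 24
c + L(3)*48 = 24 + (-¼ + 3²)*48 = 24 + (-¼ + 9)*48 = 24 + (35/4)*48 = 24 + 420 = 444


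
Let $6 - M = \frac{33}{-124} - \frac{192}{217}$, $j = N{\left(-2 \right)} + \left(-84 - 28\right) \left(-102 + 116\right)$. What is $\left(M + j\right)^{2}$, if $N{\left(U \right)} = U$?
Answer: $\frac{1840236041809}{753424} \approx 2.4425 \cdot 10^{6}$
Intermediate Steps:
$j = -1570$ ($j = -2 + \left(-84 - 28\right) \left(-102 + 116\right) = -2 - 1568 = -1570$)
$M = \frac{6207}{868}$ ($M = 6 - \left(\frac{33}{-124} - \frac{192}{217}\right) = 6 - \left(33 \left(- \frac{1}{124}\right) - \frac{192}{217}\right) = 6 - \left(- \frac{33}{124} - \frac{192}{217}\right) = 6 - - \frac{999}{868} = 6 + \frac{999}{868} = \frac{6207}{868} \approx 7.1509$)
$\left(M + j\right)^{2} = \left(\frac{6207}{868} - 1570\right)^{2} = \left(- \frac{1356553}{868}\right)^{2} = \frac{1840236041809}{753424}$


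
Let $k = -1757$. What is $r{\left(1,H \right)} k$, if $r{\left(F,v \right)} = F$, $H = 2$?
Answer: $-1757$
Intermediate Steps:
$r{\left(1,H \right)} k = 1 \left(-1757\right) = -1757$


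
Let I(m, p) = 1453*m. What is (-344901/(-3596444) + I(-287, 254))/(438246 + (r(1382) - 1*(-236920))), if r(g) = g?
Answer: -1499756363983/2433166995312 ≈ -0.61638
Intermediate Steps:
(-344901/(-3596444) + I(-287, 254))/(438246 + (r(1382) - 1*(-236920))) = (-344901/(-3596444) + 1453*(-287))/(438246 + (1382 - 1*(-236920))) = (-344901*(-1/3596444) - 417011)/(438246 + (1382 + 236920)) = (344901/3596444 - 417011)/(438246 + 238302) = -1499756363983/3596444/676548 = -1499756363983/3596444*1/676548 = -1499756363983/2433166995312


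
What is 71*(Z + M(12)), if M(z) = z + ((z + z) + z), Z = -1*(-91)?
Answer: 9869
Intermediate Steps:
Z = 91
M(z) = 4*z (M(z) = z + (2*z + z) = z + 3*z = 4*z)
71*(Z + M(12)) = 71*(91 + 4*12) = 71*(91 + 48) = 71*139 = 9869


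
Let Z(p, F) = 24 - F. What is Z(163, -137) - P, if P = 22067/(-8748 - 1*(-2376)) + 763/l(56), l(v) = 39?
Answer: 12002855/82836 ≈ 144.90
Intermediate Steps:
P = 1333741/82836 (P = 22067/(-8748 - 1*(-2376)) + 763/39 = 22067/(-8748 + 2376) + 763*(1/39) = 22067/(-6372) + 763/39 = 22067*(-1/6372) + 763/39 = -22067/6372 + 763/39 = 1333741/82836 ≈ 16.101)
Z(163, -137) - P = (24 - 1*(-137)) - 1*1333741/82836 = (24 + 137) - 1333741/82836 = 161 - 1333741/82836 = 12002855/82836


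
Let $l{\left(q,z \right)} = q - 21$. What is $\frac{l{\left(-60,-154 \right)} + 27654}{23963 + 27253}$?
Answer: $\frac{9191}{17072} \approx 0.53837$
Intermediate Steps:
$l{\left(q,z \right)} = -21 + q$
$\frac{l{\left(-60,-154 \right)} + 27654}{23963 + 27253} = \frac{\left(-21 - 60\right) + 27654}{23963 + 27253} = \frac{-81 + 27654}{51216} = 27573 \cdot \frac{1}{51216} = \frac{9191}{17072}$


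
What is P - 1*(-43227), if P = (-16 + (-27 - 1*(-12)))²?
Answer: 44188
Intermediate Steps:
P = 961 (P = (-16 + (-27 + 12))² = (-16 - 15)² = (-31)² = 961)
P - 1*(-43227) = 961 - 1*(-43227) = 961 + 43227 = 44188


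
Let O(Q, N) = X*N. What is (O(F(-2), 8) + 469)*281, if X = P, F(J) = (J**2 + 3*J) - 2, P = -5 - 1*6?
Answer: 107061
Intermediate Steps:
P = -11 (P = -5 - 6 = -11)
F(J) = -2 + J**2 + 3*J
X = -11
O(Q, N) = -11*N
(O(F(-2), 8) + 469)*281 = (-11*8 + 469)*281 = (-88 + 469)*281 = 381*281 = 107061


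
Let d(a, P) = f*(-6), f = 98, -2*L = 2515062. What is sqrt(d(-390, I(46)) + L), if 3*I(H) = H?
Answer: 3*I*sqrt(139791) ≈ 1121.7*I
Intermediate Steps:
L = -1257531 (L = -1/2*2515062 = -1257531)
I(H) = H/3
d(a, P) = -588 (d(a, P) = 98*(-6) = -588)
sqrt(d(-390, I(46)) + L) = sqrt(-588 - 1257531) = sqrt(-1258119) = 3*I*sqrt(139791)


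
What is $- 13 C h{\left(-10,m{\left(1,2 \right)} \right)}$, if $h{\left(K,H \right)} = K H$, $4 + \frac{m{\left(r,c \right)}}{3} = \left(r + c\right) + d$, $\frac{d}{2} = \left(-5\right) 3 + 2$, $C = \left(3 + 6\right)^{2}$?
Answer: $-852930$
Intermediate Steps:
$C = 81$ ($C = 9^{2} = 81$)
$d = -26$ ($d = 2 \left(\left(-5\right) 3 + 2\right) = 2 \left(-15 + 2\right) = 2 \left(-13\right) = -26$)
$m{\left(r,c \right)} = -90 + 3 c + 3 r$ ($m{\left(r,c \right)} = -12 + 3 \left(\left(r + c\right) - 26\right) = -12 + 3 \left(\left(c + r\right) - 26\right) = -12 + 3 \left(-26 + c + r\right) = -12 + \left(-78 + 3 c + 3 r\right) = -90 + 3 c + 3 r$)
$h{\left(K,H \right)} = H K$
$- 13 C h{\left(-10,m{\left(1,2 \right)} \right)} = \left(-13\right) 81 \left(-90 + 3 \cdot 2 + 3 \cdot 1\right) \left(-10\right) = - 1053 \left(-90 + 6 + 3\right) \left(-10\right) = - 1053 \left(\left(-81\right) \left(-10\right)\right) = \left(-1053\right) 810 = -852930$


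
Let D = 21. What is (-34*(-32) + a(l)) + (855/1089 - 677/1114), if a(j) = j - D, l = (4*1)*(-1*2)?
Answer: 142770759/134794 ≈ 1059.2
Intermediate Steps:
l = -8 (l = 4*(-2) = -8)
a(j) = -21 + j (a(j) = j - 1*21 = j - 21 = -21 + j)
(-34*(-32) + a(l)) + (855/1089 - 677/1114) = (-34*(-32) + (-21 - 8)) + (855/1089 - 677/1114) = (1088 - 29) + (855*(1/1089) - 677*1/1114) = 1059 + (95/121 - 677/1114) = 1059 + 23913/134794 = 142770759/134794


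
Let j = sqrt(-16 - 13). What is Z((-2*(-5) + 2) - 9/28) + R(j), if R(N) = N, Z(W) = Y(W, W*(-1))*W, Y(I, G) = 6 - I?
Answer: -51993/784 + I*sqrt(29) ≈ -66.318 + 5.3852*I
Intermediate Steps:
j = I*sqrt(29) (j = sqrt(-29) = I*sqrt(29) ≈ 5.3852*I)
Z(W) = W*(6 - W) (Z(W) = (6 - W)*W = W*(6 - W))
Z((-2*(-5) + 2) - 9/28) + R(j) = ((-2*(-5) + 2) - 9/28)*(6 - ((-2*(-5) + 2) - 9/28)) + I*sqrt(29) = ((10 + 2) - 9*1/28)*(6 - ((10 + 2) - 9*1/28)) + I*sqrt(29) = (12 - 9/28)*(6 - (12 - 9/28)) + I*sqrt(29) = 327*(6 - 1*327/28)/28 + I*sqrt(29) = 327*(6 - 327/28)/28 + I*sqrt(29) = (327/28)*(-159/28) + I*sqrt(29) = -51993/784 + I*sqrt(29)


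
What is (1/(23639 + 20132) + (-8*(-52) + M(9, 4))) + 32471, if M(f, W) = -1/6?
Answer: 8636937497/262626 ≈ 32887.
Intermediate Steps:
M(f, W) = -1/6 (M(f, W) = -1*1/6 = -1/6)
(1/(23639 + 20132) + (-8*(-52) + M(9, 4))) + 32471 = (1/(23639 + 20132) + (-8*(-52) - 1/6)) + 32471 = (1/43771 + (416 - 1/6)) + 32471 = (1/43771 + 2495/6) + 32471 = 109208651/262626 + 32471 = 8636937497/262626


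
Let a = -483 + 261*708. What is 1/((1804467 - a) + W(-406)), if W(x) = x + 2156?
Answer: 1/1621912 ≈ 6.1656e-7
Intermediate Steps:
W(x) = 2156 + x
a = 184305 (a = -483 + 184788 = 184305)
1/((1804467 - a) + W(-406)) = 1/((1804467 - 1*184305) + (2156 - 406)) = 1/((1804467 - 184305) + 1750) = 1/(1620162 + 1750) = 1/1621912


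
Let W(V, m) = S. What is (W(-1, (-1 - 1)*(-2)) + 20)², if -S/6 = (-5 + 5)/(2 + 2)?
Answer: 400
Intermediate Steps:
S = 0 (S = -6*(-5 + 5)/(2 + 2) = -0/4 = -6*0 = 0)
W(V, m) = 0
(W(-1, (-1 - 1)*(-2)) + 20)² = (0 + 20)² = 20² = 400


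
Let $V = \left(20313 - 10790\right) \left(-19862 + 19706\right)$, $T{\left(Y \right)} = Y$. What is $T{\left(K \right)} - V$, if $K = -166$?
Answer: $1485422$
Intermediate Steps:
$V = -1485588$ ($V = 9523 \left(-156\right) = -1485588$)
$T{\left(K \right)} - V = -166 - -1485588 = -166 + 1485588 = 1485422$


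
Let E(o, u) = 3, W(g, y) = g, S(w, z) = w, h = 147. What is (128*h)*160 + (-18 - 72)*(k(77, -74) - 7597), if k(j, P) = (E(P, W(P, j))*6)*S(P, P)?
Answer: 3814170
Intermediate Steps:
k(j, P) = 18*P (k(j, P) = (3*6)*P = 18*P)
(128*h)*160 + (-18 - 72)*(k(77, -74) - 7597) = (128*147)*160 + (-18 - 72)*(18*(-74) - 7597) = 18816*160 - 90*(-1332 - 7597) = 3010560 - 90*(-8929) = 3010560 + 803610 = 3814170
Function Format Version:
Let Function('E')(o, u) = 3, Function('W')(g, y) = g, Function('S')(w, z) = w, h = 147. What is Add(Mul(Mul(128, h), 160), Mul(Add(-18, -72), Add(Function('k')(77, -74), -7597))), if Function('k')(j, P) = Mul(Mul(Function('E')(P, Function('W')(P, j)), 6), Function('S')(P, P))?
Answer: 3814170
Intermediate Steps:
Function('k')(j, P) = Mul(18, P) (Function('k')(j, P) = Mul(Mul(3, 6), P) = Mul(18, P))
Add(Mul(Mul(128, h), 160), Mul(Add(-18, -72), Add(Function('k')(77, -74), -7597))) = Add(Mul(Mul(128, 147), 160), Mul(Add(-18, -72), Add(Mul(18, -74), -7597))) = Add(Mul(18816, 160), Mul(-90, Add(-1332, -7597))) = Add(3010560, Mul(-90, -8929)) = Add(3010560, 803610) = 3814170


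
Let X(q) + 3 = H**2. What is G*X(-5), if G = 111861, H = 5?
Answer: 2460942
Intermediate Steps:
X(q) = 22 (X(q) = -3 + 5**2 = -3 + 25 = 22)
G*X(-5) = 111861*22 = 2460942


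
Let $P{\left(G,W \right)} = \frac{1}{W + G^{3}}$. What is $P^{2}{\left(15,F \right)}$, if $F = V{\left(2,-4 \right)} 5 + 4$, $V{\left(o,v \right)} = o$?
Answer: $\frac{1}{11485321} \approx 8.7068 \cdot 10^{-8}$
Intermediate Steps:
$F = 14$ ($F = 2 \cdot 5 + 4 = 10 + 4 = 14$)
$P^{2}{\left(15,F \right)} = \left(\frac{1}{14 + 15^{3}}\right)^{2} = \left(\frac{1}{14 + 3375}\right)^{2} = \left(\frac{1}{3389}\right)^{2} = \frac{1}{11485321}$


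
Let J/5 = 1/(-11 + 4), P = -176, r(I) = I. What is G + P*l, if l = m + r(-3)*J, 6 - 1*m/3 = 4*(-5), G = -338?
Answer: -101102/7 ≈ -14443.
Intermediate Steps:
m = 78 (m = 18 - 12*(-5) = 18 - 3*(-20) = 18 + 60 = 78)
J = -5/7 (J = 5/(-11 + 4) = 5/(-7) = 5*(-⅐) = -5/7 ≈ -0.71429)
l = 561/7 (l = 78 - 3*(-5/7) = 78 + 15/7 = 561/7 ≈ 80.143)
G + P*l = -338 - 176*561/7 = -338 - 98736/7 = -101102/7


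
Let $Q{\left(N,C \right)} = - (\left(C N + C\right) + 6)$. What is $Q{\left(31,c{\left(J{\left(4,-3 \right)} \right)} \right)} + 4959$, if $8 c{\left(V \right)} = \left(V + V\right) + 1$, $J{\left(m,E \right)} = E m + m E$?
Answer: $5141$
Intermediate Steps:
$J{\left(m,E \right)} = 2 E m$ ($J{\left(m,E \right)} = E m + E m = 2 E m$)
$c{\left(V \right)} = \frac{1}{8} + \frac{V}{4}$ ($c{\left(V \right)} = \frac{\left(V + V\right) + 1}{8} = \frac{2 V + 1}{8} = \frac{1 + 2 V}{8} = \frac{1}{8} + \frac{V}{4}$)
$Q{\left(N,C \right)} = -6 - C - C N$ ($Q{\left(N,C \right)} = - (\left(C + C N\right) + 6) = - (6 + C + C N) = -6 - C - C N$)
$Q{\left(31,c{\left(J{\left(4,-3 \right)} \right)} \right)} + 4959 = \left(-6 - \left(\frac{1}{8} + \frac{2 \left(-3\right) 4}{4}\right) - \left(\frac{1}{8} + \frac{2 \left(-3\right) 4}{4}\right) 31\right) + 4959 = \left(-6 - \left(\frac{1}{8} + \frac{1}{4} \left(-24\right)\right) - \left(\frac{1}{8} + \frac{1}{4} \left(-24\right)\right) 31\right) + 4959 = \left(-6 - \left(\frac{1}{8} - 6\right) - \left(\frac{1}{8} - 6\right) 31\right) + 4959 = \left(-6 - - \frac{47}{8} - \left(- \frac{47}{8}\right) 31\right) + 4959 = \left(-6 + \frac{47}{8} + \frac{1457}{8}\right) + 4959 = 182 + 4959 = 5141$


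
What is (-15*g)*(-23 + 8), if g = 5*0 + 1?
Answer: 225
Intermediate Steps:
g = 1 (g = 0 + 1 = 1)
(-15*g)*(-23 + 8) = (-15*1)*(-23 + 8) = -15*(-15) = 225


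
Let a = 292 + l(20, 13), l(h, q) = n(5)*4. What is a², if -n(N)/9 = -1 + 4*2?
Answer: 1600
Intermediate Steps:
n(N) = -63 (n(N) = -9*(-1 + 4*2) = -9*(-1 + 8) = -9*7 = -63)
l(h, q) = -252 (l(h, q) = -63*4 = -252)
a = 40 (a = 292 - 252 = 40)
a² = 40² = 1600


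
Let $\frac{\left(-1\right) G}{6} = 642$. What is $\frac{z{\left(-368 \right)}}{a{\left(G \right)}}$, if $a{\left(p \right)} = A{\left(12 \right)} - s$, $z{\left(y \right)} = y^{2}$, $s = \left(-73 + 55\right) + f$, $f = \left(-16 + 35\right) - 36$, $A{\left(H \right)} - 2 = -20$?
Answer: $\frac{135424}{17} \approx 7966.1$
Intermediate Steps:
$A{\left(H \right)} = -18$ ($A{\left(H \right)} = 2 - 20 = -18$)
$f = -17$ ($f = 19 - 36 = -17$)
$s = -35$ ($s = \left(-73 + 55\right) - 17 = -18 - 17 = -35$)
$G = -3852$ ($G = \left(-6\right) 642 = -3852$)
$a{\left(p \right)} = 17$ ($a{\left(p \right)} = -18 - -35 = -18 + 35 = 17$)
$\frac{z{\left(-368 \right)}}{a{\left(G \right)}} = \frac{\left(-368\right)^{2}}{17} = 135424 \cdot \frac{1}{17} = \frac{135424}{17}$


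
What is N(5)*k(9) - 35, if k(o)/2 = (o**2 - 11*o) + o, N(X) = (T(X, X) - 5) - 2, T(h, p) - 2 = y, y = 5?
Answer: -35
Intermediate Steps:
T(h, p) = 7 (T(h, p) = 2 + 5 = 7)
N(X) = 0 (N(X) = (7 - 5) - 2 = 2 - 2 = 0)
k(o) = -20*o + 2*o**2 (k(o) = 2*((o**2 - 11*o) + o) = 2*(o**2 - 10*o) = -20*o + 2*o**2)
N(5)*k(9) - 35 = 0*(2*9*(-10 + 9)) - 35 = 0*(2*9*(-1)) - 35 = 0*(-18) - 35 = 0 - 35 = -35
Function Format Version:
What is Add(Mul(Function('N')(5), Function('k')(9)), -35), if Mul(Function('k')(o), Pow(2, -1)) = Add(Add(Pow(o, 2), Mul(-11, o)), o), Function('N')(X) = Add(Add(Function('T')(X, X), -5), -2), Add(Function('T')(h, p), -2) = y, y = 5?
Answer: -35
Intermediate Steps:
Function('T')(h, p) = 7 (Function('T')(h, p) = Add(2, 5) = 7)
Function('N')(X) = 0 (Function('N')(X) = Add(Add(7, -5), -2) = Add(2, -2) = 0)
Function('k')(o) = Add(Mul(-20, o), Mul(2, Pow(o, 2))) (Function('k')(o) = Mul(2, Add(Add(Pow(o, 2), Mul(-11, o)), o)) = Mul(2, Add(Pow(o, 2), Mul(-10, o))) = Add(Mul(-20, o), Mul(2, Pow(o, 2))))
Add(Mul(Function('N')(5), Function('k')(9)), -35) = Add(Mul(0, Mul(2, 9, Add(-10, 9))), -35) = Add(Mul(0, Mul(2, 9, -1)), -35) = Add(Mul(0, -18), -35) = Add(0, -35) = -35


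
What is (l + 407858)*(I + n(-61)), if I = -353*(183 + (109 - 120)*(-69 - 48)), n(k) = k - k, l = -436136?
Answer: 14673736980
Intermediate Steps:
n(k) = 0
I = -518910 (I = -353*(183 - 11*(-117)) = -353*(183 + 1287) = -353*1470 = -518910)
(l + 407858)*(I + n(-61)) = (-436136 + 407858)*(-518910 + 0) = -28278*(-518910) = 14673736980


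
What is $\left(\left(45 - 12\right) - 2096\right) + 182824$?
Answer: $180761$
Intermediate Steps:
$\left(\left(45 - 12\right) - 2096\right) + 182824 = \left(33 - 2096\right) + 182824 = -2063 + 182824 = 180761$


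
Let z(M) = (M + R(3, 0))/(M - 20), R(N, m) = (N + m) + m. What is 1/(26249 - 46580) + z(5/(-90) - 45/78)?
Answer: -5634101/49079034 ≈ -0.11480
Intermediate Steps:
R(N, m) = N + 2*m
z(M) = (3 + M)/(-20 + M) (z(M) = (M + (3 + 2*0))/(M - 20) = (M + (3 + 0))/(-20 + M) = (M + 3)/(-20 + M) = (3 + M)/(-20 + M))
1/(26249 - 46580) + z(5/(-90) - 45/78) = 1/(26249 - 46580) + (3 + (5/(-90) - 45/78))/(-20 + (5/(-90) - 45/78)) = 1/(-20331) + (3 + (5*(-1/90) - 45*1/78))/(-20 + (5*(-1/90) - 45*1/78)) = -1/20331 + (3 + (-1/18 - 15/26))/(-20 + (-1/18 - 15/26)) = -1/20331 + (3 - 74/117)/(-20 - 74/117) = -1/20331 + (277/117)/(-2414/117) = -1/20331 - 117/2414*277/117 = -1/20331 - 277/2414 = -5634101/49079034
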